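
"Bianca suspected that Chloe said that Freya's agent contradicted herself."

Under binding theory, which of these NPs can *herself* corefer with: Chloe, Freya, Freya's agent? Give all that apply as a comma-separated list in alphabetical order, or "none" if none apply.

Freya's agent

*herself* is a reflexive; Principle A requires it to be bound within its binding domain — the clause headed by 'contradicted'.
— Chloe: subject of the clause headed by 'said'; c-commands the reflexive but lies outside its binding domain — cannot bind it (Principle A).
— Freya: possessor inside the subject DP of the clause headed by 'contradicted'; does not c-command the reflexive — cannot bind it (Principle A).
— Freya's agent: subject of the clause headed by 'contradicted'; c-commands the reflexive within its binding domain — allowed (Principle A).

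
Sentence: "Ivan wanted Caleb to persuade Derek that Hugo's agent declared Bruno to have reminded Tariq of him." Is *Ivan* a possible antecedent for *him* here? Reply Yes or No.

*him* is a pronoun; Principle B requires it to be free in its binding domain — the clause headed by 'reminded'.
— Ivan: subject of the matrix clause; c-commands the pronoun but lies outside its binding domain — allowed.

Yes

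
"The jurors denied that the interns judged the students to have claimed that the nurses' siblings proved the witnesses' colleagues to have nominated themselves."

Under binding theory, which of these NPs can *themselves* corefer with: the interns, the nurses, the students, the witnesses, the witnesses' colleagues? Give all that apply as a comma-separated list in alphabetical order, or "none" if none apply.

the witnesses' colleagues

*themselves* is a reflexive; Principle A requires it to be bound within its binding domain — the clause headed by 'nominated'.
— the interns: subject of the clause headed by 'judged'; c-commands the reflexive but lies outside its binding domain — cannot bind it (Principle A).
— the nurses: possessor inside the subject DP of the clause headed by 'proved'; does not c-command the reflexive — cannot bind it (Principle A).
— the students: subject of the clause headed by 'claimed'; c-commands the reflexive but lies outside its binding domain — cannot bind it (Principle A).
— the witnesses: possessor inside the subject DP of the clause headed by 'nominated'; does not c-command the reflexive — cannot bind it (Principle A).
— the witnesses' colleagues: subject of the clause headed by 'nominated'; c-commands the reflexive within its binding domain — allowed (Principle A).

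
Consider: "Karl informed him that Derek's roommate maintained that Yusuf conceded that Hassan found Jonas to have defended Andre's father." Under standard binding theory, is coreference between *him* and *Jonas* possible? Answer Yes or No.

*Jonas* is an R-expression; Principle C requires it to be free (not bound by any c-commanding expression).
— him: object of the matrix clause; the pronoun c-commands the R-expression — coreference blocked (Principle C).

No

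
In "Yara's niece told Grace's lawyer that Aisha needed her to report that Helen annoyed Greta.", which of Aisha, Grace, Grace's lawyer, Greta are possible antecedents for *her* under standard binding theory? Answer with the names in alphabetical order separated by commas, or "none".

*her* is a pronoun; Principle B requires it to be free in its binding domain — the clause headed by 'needed'.
— Aisha: subject of the clause headed by 'needed'; c-commands the pronoun within its binding domain — blocked (Principle B).
— Grace: possessor inside the object DP of the matrix clause; does not c-command the pronoun — Principle B does not apply; allowed.
— Grace's lawyer: object of the matrix clause; c-commands the pronoun but lies outside its binding domain — allowed.
— Greta: object of the clause headed by 'annoyed'; is c-commanded by the pronoun; coreference would bind this R-expression — blocked (Principle C).

Grace, Grace's lawyer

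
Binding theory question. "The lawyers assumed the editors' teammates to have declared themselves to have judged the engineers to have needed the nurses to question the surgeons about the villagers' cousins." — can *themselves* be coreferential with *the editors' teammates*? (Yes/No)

Yes

*themselves* is a reflexive; Principle A requires it to be bound within its binding domain — the clause headed by 'declared'.
— the editors' teammates: subject of the clause headed by 'declared'; c-commands the reflexive within its binding domain — allowed (Principle A).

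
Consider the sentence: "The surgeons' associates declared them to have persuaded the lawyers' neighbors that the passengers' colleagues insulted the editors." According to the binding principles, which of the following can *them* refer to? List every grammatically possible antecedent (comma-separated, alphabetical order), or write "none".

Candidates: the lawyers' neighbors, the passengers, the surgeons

*them* is a pronoun; Principle B requires it to be free in its binding domain — the matrix clause.
— the lawyers' neighbors: object of the clause headed by 'persuaded'; is c-commanded by the pronoun; coreference would bind this R-expression — blocked (Principle C).
— the passengers: possessor inside the subject DP of the clause headed by 'insulted'; is c-commanded by the pronoun; coreference would bind this R-expression — blocked (Principle C).
— the surgeons: possessor inside the subject DP of the matrix clause; does not c-command the pronoun — Principle B does not apply; allowed.

the surgeons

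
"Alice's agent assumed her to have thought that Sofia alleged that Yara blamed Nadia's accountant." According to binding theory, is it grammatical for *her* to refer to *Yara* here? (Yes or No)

No

*Yara* is an R-expression; Principle C requires it to be free (not bound by any c-commanding expression).
— her: subject of the clause headed by 'thought'; the pronoun c-commands the R-expression — coreference blocked (Principle C).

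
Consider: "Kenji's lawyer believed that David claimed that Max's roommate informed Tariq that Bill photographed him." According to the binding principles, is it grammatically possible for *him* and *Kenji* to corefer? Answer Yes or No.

Yes

*him* is a pronoun; Principle B requires it to be free in its binding domain — the clause headed by 'photographed'.
— Kenji: possessor inside the subject DP of the matrix clause; does not c-command the pronoun — Principle B does not apply; allowed.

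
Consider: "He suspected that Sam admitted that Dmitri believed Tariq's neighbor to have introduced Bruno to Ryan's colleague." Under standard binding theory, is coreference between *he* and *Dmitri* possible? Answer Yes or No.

*Dmitri* is an R-expression; Principle C requires it to be free (not bound by any c-commanding expression).
— he: subject of the matrix clause; the pronoun c-commands the R-expression — coreference blocked (Principle C).

No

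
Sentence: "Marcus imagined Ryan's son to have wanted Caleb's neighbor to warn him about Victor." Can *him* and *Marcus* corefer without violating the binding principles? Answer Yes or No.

Yes

*Marcus* is an R-expression; Principle C requires it to be free (not bound by any c-commanding expression).
— him: object of the clause headed by 'warn'; the pronoun does not c-command the R-expression — coreference allowed.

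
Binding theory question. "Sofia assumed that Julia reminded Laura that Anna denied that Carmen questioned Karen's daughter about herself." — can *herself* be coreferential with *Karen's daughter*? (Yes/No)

*herself* is a reflexive; Principle A requires it to be bound within its binding domain — the clause headed by 'questioned'.
— Karen's daughter: object of the clause headed by 'questioned'; c-commands the reflexive within its binding domain — allowed (Principle A).

Yes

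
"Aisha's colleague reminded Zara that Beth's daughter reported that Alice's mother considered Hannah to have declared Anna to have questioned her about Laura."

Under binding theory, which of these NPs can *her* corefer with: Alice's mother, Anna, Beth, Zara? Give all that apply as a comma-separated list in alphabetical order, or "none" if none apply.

Alice's mother, Beth, Zara

*her* is a pronoun; Principle B requires it to be free in its binding domain — the clause headed by 'questioned'.
— Alice's mother: subject of the clause headed by 'considered'; c-commands the pronoun but lies outside its binding domain — allowed.
— Anna: subject of the clause headed by 'questioned'; c-commands the pronoun within its binding domain — blocked (Principle B).
— Beth: possessor inside the subject DP of the clause headed by 'reported'; does not c-command the pronoun — Principle B does not apply; allowed.
— Zara: object of the matrix clause; c-commands the pronoun but lies outside its binding domain — allowed.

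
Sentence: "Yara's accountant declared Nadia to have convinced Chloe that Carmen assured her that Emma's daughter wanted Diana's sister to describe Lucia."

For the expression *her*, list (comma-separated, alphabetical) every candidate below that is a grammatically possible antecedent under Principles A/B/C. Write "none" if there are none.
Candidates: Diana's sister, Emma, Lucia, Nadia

*her* is a pronoun; Principle B requires it to be free in its binding domain — the clause headed by 'assured'.
— Diana's sister: subject of the clause headed by 'describe'; is c-commanded by the pronoun; coreference would bind this R-expression — blocked (Principle C).
— Emma: possessor inside the subject DP of the clause headed by 'wanted'; is c-commanded by the pronoun; coreference would bind this R-expression — blocked (Principle C).
— Lucia: object of the clause headed by 'describe'; is c-commanded by the pronoun; coreference would bind this R-expression — blocked (Principle C).
— Nadia: subject of the clause headed by 'convinced'; c-commands the pronoun but lies outside its binding domain — allowed.

Nadia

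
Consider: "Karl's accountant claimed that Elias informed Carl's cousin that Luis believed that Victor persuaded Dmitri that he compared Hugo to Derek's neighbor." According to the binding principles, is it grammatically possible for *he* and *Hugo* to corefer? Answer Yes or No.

No

*he* is a pronoun; Principle B requires it to be free in its binding domain — the clause headed by 'compared'.
— Hugo: object of the clause headed by 'compared'; is c-commanded by the pronoun; coreference would bind this R-expression — blocked (Principle C).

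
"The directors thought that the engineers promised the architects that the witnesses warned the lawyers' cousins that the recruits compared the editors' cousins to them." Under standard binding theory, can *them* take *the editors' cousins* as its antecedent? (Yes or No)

*them* is a pronoun; Principle B requires it to be free in its binding domain — the clause headed by 'compared'.
— the editors' cousins: object of the clause headed by 'compared'; c-commands the pronoun within its binding domain — blocked (Principle B).

No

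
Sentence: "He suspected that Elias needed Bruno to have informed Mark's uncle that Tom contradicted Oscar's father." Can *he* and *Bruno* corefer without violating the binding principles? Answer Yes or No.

No

*Bruno* is an R-expression; Principle C requires it to be free (not bound by any c-commanding expression).
— he: subject of the matrix clause; the pronoun c-commands the R-expression — coreference blocked (Principle C).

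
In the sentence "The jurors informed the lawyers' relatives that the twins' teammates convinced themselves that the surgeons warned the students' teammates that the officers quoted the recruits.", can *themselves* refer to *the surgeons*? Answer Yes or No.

*themselves* is a reflexive; Principle A requires it to be bound within its binding domain — the clause headed by 'convinced'.
— the surgeons: subject of the clause headed by 'warned'; does not c-command the reflexive — cannot bind it (Principle A).

No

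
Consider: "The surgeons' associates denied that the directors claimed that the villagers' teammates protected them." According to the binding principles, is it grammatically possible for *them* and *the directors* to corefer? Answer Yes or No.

Yes

*them* is a pronoun; Principle B requires it to be free in its binding domain — the clause headed by 'protected'.
— the directors: subject of the clause headed by 'claimed'; c-commands the pronoun but lies outside its binding domain — allowed.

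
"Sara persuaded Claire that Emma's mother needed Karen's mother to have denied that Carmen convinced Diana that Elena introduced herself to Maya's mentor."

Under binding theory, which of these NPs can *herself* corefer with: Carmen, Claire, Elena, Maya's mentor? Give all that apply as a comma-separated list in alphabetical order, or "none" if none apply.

Elena

*herself* is a reflexive; Principle A requires it to be bound within its binding domain — the clause headed by 'introduced'.
— Carmen: subject of the clause headed by 'convinced'; c-commands the reflexive but lies outside its binding domain — cannot bind it (Principle A).
— Claire: object of the matrix clause; c-commands the reflexive but lies outside its binding domain — cannot bind it (Principle A).
— Elena: subject of the clause headed by 'introduced'; c-commands the reflexive within its binding domain — allowed (Principle A).
— Maya's mentor: second object of the clause headed by 'introduced'; does not c-command the reflexive — cannot bind it (Principle A).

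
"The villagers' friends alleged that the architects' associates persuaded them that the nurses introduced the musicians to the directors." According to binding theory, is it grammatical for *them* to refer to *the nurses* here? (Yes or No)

No

*the nurses* is an R-expression; Principle C requires it to be free (not bound by any c-commanding expression).
— them: object of the clause headed by 'persuaded'; the pronoun c-commands the R-expression — coreference blocked (Principle C).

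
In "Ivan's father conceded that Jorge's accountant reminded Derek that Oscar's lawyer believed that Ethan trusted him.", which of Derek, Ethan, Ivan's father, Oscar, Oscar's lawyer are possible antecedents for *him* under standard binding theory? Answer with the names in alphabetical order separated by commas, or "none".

Derek, Ivan's father, Oscar, Oscar's lawyer

*him* is a pronoun; Principle B requires it to be free in its binding domain — the clause headed by 'trusted'.
— Derek: object of the clause headed by 'reminded'; c-commands the pronoun but lies outside its binding domain — allowed.
— Ethan: subject of the clause headed by 'trusted'; c-commands the pronoun within its binding domain — blocked (Principle B).
— Ivan's father: subject of the matrix clause; c-commands the pronoun but lies outside its binding domain — allowed.
— Oscar: possessor inside the subject DP of the clause headed by 'believed'; does not c-command the pronoun — Principle B does not apply; allowed.
— Oscar's lawyer: subject of the clause headed by 'believed'; c-commands the pronoun but lies outside its binding domain — allowed.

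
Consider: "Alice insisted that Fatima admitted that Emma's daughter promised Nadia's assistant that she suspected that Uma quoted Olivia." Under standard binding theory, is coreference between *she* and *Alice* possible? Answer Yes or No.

Yes

*Alice* is an R-expression; Principle C requires it to be free (not bound by any c-commanding expression).
— she: subject of the clause headed by 'suspected'; the pronoun does not c-command the R-expression — coreference allowed.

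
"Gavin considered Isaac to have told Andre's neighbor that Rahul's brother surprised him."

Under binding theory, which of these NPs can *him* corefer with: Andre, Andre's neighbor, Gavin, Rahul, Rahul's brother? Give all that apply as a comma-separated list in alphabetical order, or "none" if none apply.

*him* is a pronoun; Principle B requires it to be free in its binding domain — the clause headed by 'surprised'.
— Andre: possessor inside the object DP of the clause headed by 'told'; does not c-command the pronoun — Principle B does not apply; allowed.
— Andre's neighbor: object of the clause headed by 'told'; c-commands the pronoun but lies outside its binding domain — allowed.
— Gavin: subject of the matrix clause; c-commands the pronoun but lies outside its binding domain — allowed.
— Rahul: possessor inside the subject DP of the clause headed by 'surprised'; does not c-command the pronoun — Principle B does not apply; allowed.
— Rahul's brother: subject of the clause headed by 'surprised'; c-commands the pronoun within its binding domain — blocked (Principle B).

Andre, Andre's neighbor, Gavin, Rahul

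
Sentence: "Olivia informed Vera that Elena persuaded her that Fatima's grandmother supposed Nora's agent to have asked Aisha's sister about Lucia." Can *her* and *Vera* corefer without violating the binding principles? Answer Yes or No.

*Vera* is an R-expression; Principle C requires it to be free (not bound by any c-commanding expression).
— her: object of the clause headed by 'persuaded'; the pronoun does not c-command the R-expression — coreference allowed.

Yes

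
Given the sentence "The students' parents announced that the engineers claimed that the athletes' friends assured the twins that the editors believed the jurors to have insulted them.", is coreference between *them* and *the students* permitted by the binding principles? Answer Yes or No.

*them* is a pronoun; Principle B requires it to be free in its binding domain — the clause headed by 'insulted'.
— the students: possessor inside the subject DP of the matrix clause; does not c-command the pronoun — Principle B does not apply; allowed.

Yes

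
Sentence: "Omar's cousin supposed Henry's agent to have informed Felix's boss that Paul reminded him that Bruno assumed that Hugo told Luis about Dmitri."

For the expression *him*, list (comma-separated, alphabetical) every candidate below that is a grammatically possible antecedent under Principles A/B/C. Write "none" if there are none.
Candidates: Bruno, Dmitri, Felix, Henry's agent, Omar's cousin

Felix, Henry's agent, Omar's cousin

*him* is a pronoun; Principle B requires it to be free in its binding domain — the clause headed by 'reminded'.
— Bruno: subject of the clause headed by 'assumed'; is c-commanded by the pronoun; coreference would bind this R-expression — blocked (Principle C).
— Dmitri: second object of the clause headed by 'told'; is c-commanded by the pronoun; coreference would bind this R-expression — blocked (Principle C).
— Felix: possessor inside the object DP of the clause headed by 'informed'; does not c-command the pronoun — Principle B does not apply; allowed.
— Henry's agent: subject of the clause headed by 'informed'; c-commands the pronoun but lies outside its binding domain — allowed.
— Omar's cousin: subject of the matrix clause; c-commands the pronoun but lies outside its binding domain — allowed.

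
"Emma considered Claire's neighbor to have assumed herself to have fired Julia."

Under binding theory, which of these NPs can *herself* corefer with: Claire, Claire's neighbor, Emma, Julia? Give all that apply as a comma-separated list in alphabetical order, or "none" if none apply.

*herself* is a reflexive; Principle A requires it to be bound within its binding domain — the clause headed by 'assumed'.
— Claire: possessor inside the subject DP of the clause headed by 'assumed'; does not c-command the reflexive — cannot bind it (Principle A).
— Claire's neighbor: subject of the clause headed by 'assumed'; c-commands the reflexive within its binding domain — allowed (Principle A).
— Emma: subject of the matrix clause; c-commands the reflexive but lies outside its binding domain — cannot bind it (Principle A).
— Julia: object of the clause headed by 'fired'; does not c-command the reflexive — cannot bind it (Principle A).

Claire's neighbor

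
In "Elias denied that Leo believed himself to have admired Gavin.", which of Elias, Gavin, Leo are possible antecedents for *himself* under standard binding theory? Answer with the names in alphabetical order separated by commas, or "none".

Leo

*himself* is a reflexive; Principle A requires it to be bound within its binding domain — the clause headed by 'believed'.
— Elias: subject of the matrix clause; c-commands the reflexive but lies outside its binding domain — cannot bind it (Principle A).
— Gavin: object of the clause headed by 'admired'; does not c-command the reflexive — cannot bind it (Principle A).
— Leo: subject of the clause headed by 'believed'; c-commands the reflexive within its binding domain — allowed (Principle A).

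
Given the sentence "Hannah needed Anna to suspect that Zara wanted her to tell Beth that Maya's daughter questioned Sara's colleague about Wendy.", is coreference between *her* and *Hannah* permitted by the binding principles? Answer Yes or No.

Yes

*her* is a pronoun; Principle B requires it to be free in its binding domain — the clause headed by 'wanted'.
— Hannah: subject of the matrix clause; c-commands the pronoun but lies outside its binding domain — allowed.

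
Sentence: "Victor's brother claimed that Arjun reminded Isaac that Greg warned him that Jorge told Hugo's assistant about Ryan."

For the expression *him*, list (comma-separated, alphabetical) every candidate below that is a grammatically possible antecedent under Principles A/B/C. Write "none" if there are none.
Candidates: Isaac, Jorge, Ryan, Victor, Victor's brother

*him* is a pronoun; Principle B requires it to be free in its binding domain — the clause headed by 'warned'.
— Isaac: object of the clause headed by 'reminded'; c-commands the pronoun but lies outside its binding domain — allowed.
— Jorge: subject of the clause headed by 'told'; is c-commanded by the pronoun; coreference would bind this R-expression — blocked (Principle C).
— Ryan: second object of the clause headed by 'told'; is c-commanded by the pronoun; coreference would bind this R-expression — blocked (Principle C).
— Victor: possessor inside the subject DP of the matrix clause; does not c-command the pronoun — Principle B does not apply; allowed.
— Victor's brother: subject of the matrix clause; c-commands the pronoun but lies outside its binding domain — allowed.

Isaac, Victor, Victor's brother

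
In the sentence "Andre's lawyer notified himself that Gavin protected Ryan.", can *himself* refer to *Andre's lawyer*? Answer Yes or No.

Yes

*himself* is a reflexive; Principle A requires it to be bound within its binding domain — the matrix clause.
— Andre's lawyer: subject of the matrix clause; c-commands the reflexive within its binding domain — allowed (Principle A).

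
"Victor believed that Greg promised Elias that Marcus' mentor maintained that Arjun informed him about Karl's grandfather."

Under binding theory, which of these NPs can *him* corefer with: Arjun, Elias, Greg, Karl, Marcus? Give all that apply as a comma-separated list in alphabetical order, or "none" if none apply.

Elias, Greg, Marcus

*him* is a pronoun; Principle B requires it to be free in its binding domain — the clause headed by 'informed'.
— Arjun: subject of the clause headed by 'informed'; c-commands the pronoun within its binding domain — blocked (Principle B).
— Elias: object of the clause headed by 'promised'; c-commands the pronoun but lies outside its binding domain — allowed.
— Greg: subject of the clause headed by 'promised'; c-commands the pronoun but lies outside its binding domain — allowed.
— Karl: possessor inside the second object DP of the clause headed by 'informed'; is c-commanded by the pronoun; coreference would bind this R-expression — blocked (Principle C).
— Marcus: possessor inside the subject DP of the clause headed by 'maintained'; does not c-command the pronoun — Principle B does not apply; allowed.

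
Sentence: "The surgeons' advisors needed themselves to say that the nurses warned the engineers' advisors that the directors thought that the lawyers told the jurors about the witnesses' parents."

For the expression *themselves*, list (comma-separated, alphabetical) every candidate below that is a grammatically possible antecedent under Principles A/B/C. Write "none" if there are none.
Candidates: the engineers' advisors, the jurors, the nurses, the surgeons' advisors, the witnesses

the surgeons' advisors

*themselves* is a reflexive; Principle A requires it to be bound within its binding domain — the matrix clause.
— the engineers' advisors: object of the clause headed by 'warned'; does not c-command the reflexive — cannot bind it (Principle A).
— the jurors: object of the clause headed by 'told'; does not c-command the reflexive — cannot bind it (Principle A).
— the nurses: subject of the clause headed by 'warned'; does not c-command the reflexive — cannot bind it (Principle A).
— the surgeons' advisors: subject of the matrix clause; c-commands the reflexive within its binding domain — allowed (Principle A).
— the witnesses: possessor inside the second object DP of the clause headed by 'told'; does not c-command the reflexive — cannot bind it (Principle A).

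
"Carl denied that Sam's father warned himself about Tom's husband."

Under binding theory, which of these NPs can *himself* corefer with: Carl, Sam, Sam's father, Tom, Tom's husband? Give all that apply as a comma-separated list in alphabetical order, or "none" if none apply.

*himself* is a reflexive; Principle A requires it to be bound within its binding domain — the clause headed by 'warned'.
— Carl: subject of the matrix clause; c-commands the reflexive but lies outside its binding domain — cannot bind it (Principle A).
— Sam: possessor inside the subject DP of the clause headed by 'warned'; does not c-command the reflexive — cannot bind it (Principle A).
— Sam's father: subject of the clause headed by 'warned'; c-commands the reflexive within its binding domain — allowed (Principle A).
— Tom: possessor inside the second object DP of the clause headed by 'warned'; does not c-command the reflexive — cannot bind it (Principle A).
— Tom's husband: second object of the clause headed by 'warned'; does not c-command the reflexive — cannot bind it (Principle A).

Sam's father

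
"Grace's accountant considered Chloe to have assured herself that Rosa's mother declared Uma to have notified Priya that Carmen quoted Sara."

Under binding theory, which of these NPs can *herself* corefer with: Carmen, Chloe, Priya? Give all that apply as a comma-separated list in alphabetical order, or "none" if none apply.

Chloe

*herself* is a reflexive; Principle A requires it to be bound within its binding domain — the clause headed by 'assured'.
— Carmen: subject of the clause headed by 'quoted'; does not c-command the reflexive — cannot bind it (Principle A).
— Chloe: subject of the clause headed by 'assured'; c-commands the reflexive within its binding domain — allowed (Principle A).
— Priya: object of the clause headed by 'notified'; does not c-command the reflexive — cannot bind it (Principle A).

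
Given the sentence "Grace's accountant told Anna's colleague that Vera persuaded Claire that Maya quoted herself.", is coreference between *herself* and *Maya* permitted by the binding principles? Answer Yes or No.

*herself* is a reflexive; Principle A requires it to be bound within its binding domain — the clause headed by 'quoted'.
— Maya: subject of the clause headed by 'quoted'; c-commands the reflexive within its binding domain — allowed (Principle A).

Yes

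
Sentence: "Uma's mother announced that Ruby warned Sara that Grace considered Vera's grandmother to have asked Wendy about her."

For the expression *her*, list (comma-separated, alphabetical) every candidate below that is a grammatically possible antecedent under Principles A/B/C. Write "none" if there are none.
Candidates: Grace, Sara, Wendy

*her* is a pronoun; Principle B requires it to be free in its binding domain — the clause headed by 'asked'.
— Grace: subject of the clause headed by 'considered'; c-commands the pronoun but lies outside its binding domain — allowed.
— Sara: object of the clause headed by 'warned'; c-commands the pronoun but lies outside its binding domain — allowed.
— Wendy: object of the clause headed by 'asked'; c-commands the pronoun within its binding domain — blocked (Principle B).

Grace, Sara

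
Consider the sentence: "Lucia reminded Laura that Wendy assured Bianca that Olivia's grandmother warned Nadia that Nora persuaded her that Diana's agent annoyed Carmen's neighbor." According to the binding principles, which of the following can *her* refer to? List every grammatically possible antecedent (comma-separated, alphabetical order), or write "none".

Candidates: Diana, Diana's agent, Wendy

*her* is a pronoun; Principle B requires it to be free in its binding domain — the clause headed by 'persuaded'.
— Diana: possessor inside the subject DP of the clause headed by 'annoyed'; is c-commanded by the pronoun; coreference would bind this R-expression — blocked (Principle C).
— Diana's agent: subject of the clause headed by 'annoyed'; is c-commanded by the pronoun; coreference would bind this R-expression — blocked (Principle C).
— Wendy: subject of the clause headed by 'assured'; c-commands the pronoun but lies outside its binding domain — allowed.

Wendy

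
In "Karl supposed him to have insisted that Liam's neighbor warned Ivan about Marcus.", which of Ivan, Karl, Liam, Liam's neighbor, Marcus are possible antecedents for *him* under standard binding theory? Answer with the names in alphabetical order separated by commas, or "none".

none

*him* is a pronoun; Principle B requires it to be free in its binding domain — the matrix clause.
— Ivan: object of the clause headed by 'warned'; is c-commanded by the pronoun; coreference would bind this R-expression — blocked (Principle C).
— Karl: subject of the matrix clause; c-commands the pronoun within its binding domain — blocked (Principle B).
— Liam: possessor inside the subject DP of the clause headed by 'warned'; is c-commanded by the pronoun; coreference would bind this R-expression — blocked (Principle C).
— Liam's neighbor: subject of the clause headed by 'warned'; is c-commanded by the pronoun; coreference would bind this R-expression — blocked (Principle C).
— Marcus: second object of the clause headed by 'warned'; is c-commanded by the pronoun; coreference would bind this R-expression — blocked (Principle C).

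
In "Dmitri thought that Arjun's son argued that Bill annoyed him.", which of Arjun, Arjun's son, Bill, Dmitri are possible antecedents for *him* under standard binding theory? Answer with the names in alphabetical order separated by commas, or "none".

Arjun, Arjun's son, Dmitri

*him* is a pronoun; Principle B requires it to be free in its binding domain — the clause headed by 'annoyed'.
— Arjun: possessor inside the subject DP of the clause headed by 'argued'; does not c-command the pronoun — Principle B does not apply; allowed.
— Arjun's son: subject of the clause headed by 'argued'; c-commands the pronoun but lies outside its binding domain — allowed.
— Bill: subject of the clause headed by 'annoyed'; c-commands the pronoun within its binding domain — blocked (Principle B).
— Dmitri: subject of the matrix clause; c-commands the pronoun but lies outside its binding domain — allowed.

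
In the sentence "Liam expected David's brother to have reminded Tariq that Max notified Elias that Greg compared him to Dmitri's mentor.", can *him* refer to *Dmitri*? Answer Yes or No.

No

*him* is a pronoun; Principle B requires it to be free in its binding domain — the clause headed by 'compared'.
— Dmitri: possessor inside the second object DP of the clause headed by 'compared'; is c-commanded by the pronoun; coreference would bind this R-expression — blocked (Principle C).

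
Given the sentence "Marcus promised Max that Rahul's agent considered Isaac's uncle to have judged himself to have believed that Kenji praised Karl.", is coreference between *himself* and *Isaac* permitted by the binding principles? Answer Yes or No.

No

*himself* is a reflexive; Principle A requires it to be bound within its binding domain — the clause headed by 'judged'.
— Isaac: possessor inside the subject DP of the clause headed by 'judged'; does not c-command the reflexive — cannot bind it (Principle A).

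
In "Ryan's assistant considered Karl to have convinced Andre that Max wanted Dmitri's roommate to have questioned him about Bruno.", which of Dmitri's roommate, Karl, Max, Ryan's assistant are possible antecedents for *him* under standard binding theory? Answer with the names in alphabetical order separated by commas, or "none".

Karl, Max, Ryan's assistant

*him* is a pronoun; Principle B requires it to be free in its binding domain — the clause headed by 'questioned'.
— Dmitri's roommate: subject of the clause headed by 'questioned'; c-commands the pronoun within its binding domain — blocked (Principle B).
— Karl: subject of the clause headed by 'convinced'; c-commands the pronoun but lies outside its binding domain — allowed.
— Max: subject of the clause headed by 'wanted'; c-commands the pronoun but lies outside its binding domain — allowed.
— Ryan's assistant: subject of the matrix clause; c-commands the pronoun but lies outside its binding domain — allowed.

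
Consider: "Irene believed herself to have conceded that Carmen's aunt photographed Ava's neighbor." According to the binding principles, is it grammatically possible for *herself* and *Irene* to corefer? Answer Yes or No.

*herself* is a reflexive; Principle A requires it to be bound within its binding domain — the matrix clause.
— Irene: subject of the matrix clause; c-commands the reflexive within its binding domain — allowed (Principle A).

Yes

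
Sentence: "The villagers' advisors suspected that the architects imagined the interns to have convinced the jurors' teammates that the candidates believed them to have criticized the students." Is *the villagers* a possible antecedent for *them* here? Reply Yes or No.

Yes

*them* is a pronoun; Principle B requires it to be free in its binding domain — the clause headed by 'believed'.
— the villagers: possessor inside the subject DP of the matrix clause; does not c-command the pronoun — Principle B does not apply; allowed.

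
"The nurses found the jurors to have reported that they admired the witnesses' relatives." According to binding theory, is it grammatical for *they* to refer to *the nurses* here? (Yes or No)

*the nurses* is an R-expression; Principle C requires it to be free (not bound by any c-commanding expression).
— they: subject of the clause headed by 'admired'; the pronoun does not c-command the R-expression — coreference allowed.

Yes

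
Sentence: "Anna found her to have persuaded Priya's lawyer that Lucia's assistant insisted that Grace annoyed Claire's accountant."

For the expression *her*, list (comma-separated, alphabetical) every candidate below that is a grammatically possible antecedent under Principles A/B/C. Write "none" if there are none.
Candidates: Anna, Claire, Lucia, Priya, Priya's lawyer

none

*her* is a pronoun; Principle B requires it to be free in its binding domain — the matrix clause.
— Anna: subject of the matrix clause; c-commands the pronoun within its binding domain — blocked (Principle B).
— Claire: possessor inside the object DP of the clause headed by 'annoyed'; is c-commanded by the pronoun; coreference would bind this R-expression — blocked (Principle C).
— Lucia: possessor inside the subject DP of the clause headed by 'insisted'; is c-commanded by the pronoun; coreference would bind this R-expression — blocked (Principle C).
— Priya: possessor inside the object DP of the clause headed by 'persuaded'; is c-commanded by the pronoun; coreference would bind this R-expression — blocked (Principle C).
— Priya's lawyer: object of the clause headed by 'persuaded'; is c-commanded by the pronoun; coreference would bind this R-expression — blocked (Principle C).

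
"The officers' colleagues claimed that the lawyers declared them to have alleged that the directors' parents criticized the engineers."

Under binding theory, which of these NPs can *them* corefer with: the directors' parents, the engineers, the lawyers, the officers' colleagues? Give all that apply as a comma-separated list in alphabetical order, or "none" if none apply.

the officers' colleagues

*them* is a pronoun; Principle B requires it to be free in its binding domain — the clause headed by 'declared'.
— the directors' parents: subject of the clause headed by 'criticized'; is c-commanded by the pronoun; coreference would bind this R-expression — blocked (Principle C).
— the engineers: object of the clause headed by 'criticized'; is c-commanded by the pronoun; coreference would bind this R-expression — blocked (Principle C).
— the lawyers: subject of the clause headed by 'declared'; c-commands the pronoun within its binding domain — blocked (Principle B).
— the officers' colleagues: subject of the matrix clause; c-commands the pronoun but lies outside its binding domain — allowed.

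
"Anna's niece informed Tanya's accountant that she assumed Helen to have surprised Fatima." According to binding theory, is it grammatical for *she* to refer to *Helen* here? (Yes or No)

No

*Helen* is an R-expression; Principle C requires it to be free (not bound by any c-commanding expression).
— she: subject of the clause headed by 'assumed'; the pronoun c-commands the R-expression — coreference blocked (Principle C).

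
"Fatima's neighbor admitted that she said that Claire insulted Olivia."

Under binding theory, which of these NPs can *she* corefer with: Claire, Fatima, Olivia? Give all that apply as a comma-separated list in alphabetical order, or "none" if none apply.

Fatima

*she* is a pronoun; Principle B requires it to be free in its binding domain — the clause headed by 'said'.
— Claire: subject of the clause headed by 'insulted'; is c-commanded by the pronoun; coreference would bind this R-expression — blocked (Principle C).
— Fatima: possessor inside the subject DP of the matrix clause; does not c-command the pronoun — Principle B does not apply; allowed.
— Olivia: object of the clause headed by 'insulted'; is c-commanded by the pronoun; coreference would bind this R-expression — blocked (Principle C).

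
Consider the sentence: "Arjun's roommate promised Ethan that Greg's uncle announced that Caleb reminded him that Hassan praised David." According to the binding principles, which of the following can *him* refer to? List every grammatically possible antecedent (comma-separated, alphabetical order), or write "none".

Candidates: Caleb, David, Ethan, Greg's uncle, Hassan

*him* is a pronoun; Principle B requires it to be free in its binding domain — the clause headed by 'reminded'.
— Caleb: subject of the clause headed by 'reminded'; c-commands the pronoun within its binding domain — blocked (Principle B).
— David: object of the clause headed by 'praised'; is c-commanded by the pronoun; coreference would bind this R-expression — blocked (Principle C).
— Ethan: object of the matrix clause; c-commands the pronoun but lies outside its binding domain — allowed.
— Greg's uncle: subject of the clause headed by 'announced'; c-commands the pronoun but lies outside its binding domain — allowed.
— Hassan: subject of the clause headed by 'praised'; is c-commanded by the pronoun; coreference would bind this R-expression — blocked (Principle C).

Ethan, Greg's uncle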